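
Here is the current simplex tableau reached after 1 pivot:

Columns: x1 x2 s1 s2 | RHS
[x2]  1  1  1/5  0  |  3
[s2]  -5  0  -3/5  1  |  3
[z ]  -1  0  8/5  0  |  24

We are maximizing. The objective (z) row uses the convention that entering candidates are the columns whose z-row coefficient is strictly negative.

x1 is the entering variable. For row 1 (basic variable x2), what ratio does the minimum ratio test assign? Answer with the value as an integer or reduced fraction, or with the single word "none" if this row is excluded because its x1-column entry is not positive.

3

Ratio = RHS / (x1 entry) = 3 / 1 = 3.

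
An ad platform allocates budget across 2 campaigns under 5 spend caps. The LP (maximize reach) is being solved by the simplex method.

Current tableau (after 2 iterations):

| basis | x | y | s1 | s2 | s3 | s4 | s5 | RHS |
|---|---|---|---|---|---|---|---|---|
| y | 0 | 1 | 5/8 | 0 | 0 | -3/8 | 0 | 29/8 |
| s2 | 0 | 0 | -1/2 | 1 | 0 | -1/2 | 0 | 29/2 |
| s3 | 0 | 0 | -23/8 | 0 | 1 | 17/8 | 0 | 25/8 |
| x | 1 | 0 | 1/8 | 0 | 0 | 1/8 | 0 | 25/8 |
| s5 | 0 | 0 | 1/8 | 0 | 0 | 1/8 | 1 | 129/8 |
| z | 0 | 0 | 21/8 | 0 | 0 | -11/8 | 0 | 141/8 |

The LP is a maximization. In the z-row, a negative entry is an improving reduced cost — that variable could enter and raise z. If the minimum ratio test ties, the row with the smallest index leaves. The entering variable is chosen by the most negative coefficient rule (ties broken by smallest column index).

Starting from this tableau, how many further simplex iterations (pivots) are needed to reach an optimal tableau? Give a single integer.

1

pivot: s4 in, s3 out → z = 334/17
No improving column remains; optimal.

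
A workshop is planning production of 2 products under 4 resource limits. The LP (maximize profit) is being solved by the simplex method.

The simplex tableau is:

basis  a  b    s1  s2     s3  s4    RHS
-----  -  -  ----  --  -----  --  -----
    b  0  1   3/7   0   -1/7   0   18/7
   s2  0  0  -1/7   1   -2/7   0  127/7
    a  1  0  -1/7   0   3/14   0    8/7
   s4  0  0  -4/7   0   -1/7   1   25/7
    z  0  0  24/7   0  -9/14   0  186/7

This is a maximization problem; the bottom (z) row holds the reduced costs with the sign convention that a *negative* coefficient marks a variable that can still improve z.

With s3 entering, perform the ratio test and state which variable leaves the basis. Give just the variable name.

Ratios: row 1 (b): entry -1/7 ≤ 0, skip; row 2 (s2): entry -2/7 ≤ 0, skip; row 3 (a): (8/7)/(3/14) = 16/3; row 4 (s4): entry -1/7 ≤ 0, skip.
Minimum ratio 16/3 is in the a row, so a leaves.

a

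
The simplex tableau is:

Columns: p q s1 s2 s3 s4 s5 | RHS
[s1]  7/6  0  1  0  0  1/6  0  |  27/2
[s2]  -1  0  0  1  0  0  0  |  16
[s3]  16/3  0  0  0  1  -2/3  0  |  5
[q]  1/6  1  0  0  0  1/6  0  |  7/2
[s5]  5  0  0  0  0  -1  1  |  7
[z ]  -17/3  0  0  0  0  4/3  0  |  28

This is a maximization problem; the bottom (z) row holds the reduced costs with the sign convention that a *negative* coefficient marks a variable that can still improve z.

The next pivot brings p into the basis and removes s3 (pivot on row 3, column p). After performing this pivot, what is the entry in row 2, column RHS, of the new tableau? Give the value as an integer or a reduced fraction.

Pivot element is row 3, column p: 16/3.
Normalize row 3: new (row 3, RHS) = 5/(16/3) = 15/16.
row 2 ← row 2 − (-1)·(new row 3): 16 − (-1)·(15/16) = 271/16.

271/16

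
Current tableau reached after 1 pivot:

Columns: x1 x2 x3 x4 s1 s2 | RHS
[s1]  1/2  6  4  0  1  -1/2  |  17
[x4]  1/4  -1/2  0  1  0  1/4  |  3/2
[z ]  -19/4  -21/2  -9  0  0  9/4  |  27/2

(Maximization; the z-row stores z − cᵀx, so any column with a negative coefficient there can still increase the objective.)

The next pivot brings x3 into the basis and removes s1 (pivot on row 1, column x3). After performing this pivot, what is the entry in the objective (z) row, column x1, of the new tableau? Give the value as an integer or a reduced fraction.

-29/8

Pivot element is row 1, column x3: 4.
Normalize row 1: new (row 1, x1) = (1/2)/4 = 1/8.
z-row ← z-row − (-9)·(new row 1): -19/4 − (-9)·(1/8) = -29/8.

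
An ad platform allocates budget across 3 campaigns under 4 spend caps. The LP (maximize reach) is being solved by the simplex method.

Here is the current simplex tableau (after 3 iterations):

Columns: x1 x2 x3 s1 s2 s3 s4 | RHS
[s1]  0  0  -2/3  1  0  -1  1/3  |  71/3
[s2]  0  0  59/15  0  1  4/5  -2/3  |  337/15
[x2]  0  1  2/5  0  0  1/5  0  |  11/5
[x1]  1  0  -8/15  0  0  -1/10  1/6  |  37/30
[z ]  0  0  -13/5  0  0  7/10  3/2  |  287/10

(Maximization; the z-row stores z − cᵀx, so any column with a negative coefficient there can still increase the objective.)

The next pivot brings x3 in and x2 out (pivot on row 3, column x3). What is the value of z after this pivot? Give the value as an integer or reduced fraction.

Minimum ratio for x3: (11/5)/(2/5) = 11/2.
z changes by −(z-row coeff of x3)·ratio = −(-13/5)·(11/2) = 143/10.
New z = 287/10 + (143/10) = 43.

43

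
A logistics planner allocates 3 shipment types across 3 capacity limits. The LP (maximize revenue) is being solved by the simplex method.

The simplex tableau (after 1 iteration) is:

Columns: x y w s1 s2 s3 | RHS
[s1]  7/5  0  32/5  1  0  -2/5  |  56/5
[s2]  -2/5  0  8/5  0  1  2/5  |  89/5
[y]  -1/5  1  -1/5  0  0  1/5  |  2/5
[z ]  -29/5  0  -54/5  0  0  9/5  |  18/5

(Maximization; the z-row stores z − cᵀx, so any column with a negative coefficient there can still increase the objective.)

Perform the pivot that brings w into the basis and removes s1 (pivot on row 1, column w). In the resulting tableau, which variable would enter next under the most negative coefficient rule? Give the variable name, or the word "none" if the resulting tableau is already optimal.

x

Pivot element 32/5. New z-row = old z-row − (-54/5)·(row 1/(32/5)).
Updated z-row coefficients: x: -55/16, y: 0, w: 0, s1: 27/16, s2: 0, s3: 9/8.
The most negative is -55/16 in column x, so x would enter next.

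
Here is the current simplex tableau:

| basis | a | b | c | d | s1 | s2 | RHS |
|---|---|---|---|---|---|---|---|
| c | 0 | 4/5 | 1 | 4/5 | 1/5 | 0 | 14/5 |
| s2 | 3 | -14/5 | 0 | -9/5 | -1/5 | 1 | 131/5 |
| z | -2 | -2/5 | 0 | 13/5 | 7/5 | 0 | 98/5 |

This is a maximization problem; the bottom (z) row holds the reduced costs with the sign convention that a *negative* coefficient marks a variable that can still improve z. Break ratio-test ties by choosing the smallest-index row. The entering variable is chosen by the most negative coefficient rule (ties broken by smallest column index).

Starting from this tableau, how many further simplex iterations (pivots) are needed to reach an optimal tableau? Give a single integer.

2

pivot: a in, s2 out → z = 556/15
pivot: b in, c out → z = 45
No improving column remains; optimal.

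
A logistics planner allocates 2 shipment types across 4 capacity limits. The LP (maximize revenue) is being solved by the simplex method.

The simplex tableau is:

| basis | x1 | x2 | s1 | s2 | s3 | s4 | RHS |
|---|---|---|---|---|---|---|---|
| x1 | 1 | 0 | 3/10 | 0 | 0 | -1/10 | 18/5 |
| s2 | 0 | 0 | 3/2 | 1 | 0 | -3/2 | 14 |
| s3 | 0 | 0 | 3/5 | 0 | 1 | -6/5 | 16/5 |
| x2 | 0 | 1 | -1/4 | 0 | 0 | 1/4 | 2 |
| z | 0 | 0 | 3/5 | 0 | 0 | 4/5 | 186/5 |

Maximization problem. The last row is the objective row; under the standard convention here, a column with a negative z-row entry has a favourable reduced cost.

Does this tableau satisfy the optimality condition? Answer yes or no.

yes

No objective-row coefficient is strictly negative, so no entering variable exists; the tableau is optimal.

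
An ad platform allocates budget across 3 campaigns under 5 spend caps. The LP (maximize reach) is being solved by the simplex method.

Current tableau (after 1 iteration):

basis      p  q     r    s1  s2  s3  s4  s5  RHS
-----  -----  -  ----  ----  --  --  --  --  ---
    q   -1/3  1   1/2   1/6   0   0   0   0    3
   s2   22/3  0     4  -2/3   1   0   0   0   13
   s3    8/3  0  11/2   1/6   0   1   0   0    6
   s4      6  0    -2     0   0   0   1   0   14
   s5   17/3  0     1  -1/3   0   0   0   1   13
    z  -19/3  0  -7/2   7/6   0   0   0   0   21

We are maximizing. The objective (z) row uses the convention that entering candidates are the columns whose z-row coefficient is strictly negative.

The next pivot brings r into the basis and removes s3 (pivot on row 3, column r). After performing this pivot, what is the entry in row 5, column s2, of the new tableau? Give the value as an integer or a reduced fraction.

0

Pivot element is row 3, column r: 11/2.
Normalize row 3: new (row 3, s2) = 0/(11/2) = 0.
row 5 ← row 5 − 1·(new row 3): 0 − 1·0 = 0.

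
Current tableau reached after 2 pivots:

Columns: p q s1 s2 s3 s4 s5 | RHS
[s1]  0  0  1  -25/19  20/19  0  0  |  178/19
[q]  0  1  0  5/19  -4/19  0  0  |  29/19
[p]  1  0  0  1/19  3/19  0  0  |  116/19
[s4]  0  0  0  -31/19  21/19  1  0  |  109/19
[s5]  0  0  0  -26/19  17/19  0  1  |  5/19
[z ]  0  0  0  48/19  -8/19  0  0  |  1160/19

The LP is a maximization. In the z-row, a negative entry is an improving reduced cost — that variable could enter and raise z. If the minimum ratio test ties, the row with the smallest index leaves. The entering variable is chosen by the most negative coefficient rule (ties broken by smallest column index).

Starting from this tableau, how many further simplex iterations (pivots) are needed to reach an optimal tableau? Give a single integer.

1

pivot: s3 in, s5 out → z = 1040/17
No improving column remains; optimal.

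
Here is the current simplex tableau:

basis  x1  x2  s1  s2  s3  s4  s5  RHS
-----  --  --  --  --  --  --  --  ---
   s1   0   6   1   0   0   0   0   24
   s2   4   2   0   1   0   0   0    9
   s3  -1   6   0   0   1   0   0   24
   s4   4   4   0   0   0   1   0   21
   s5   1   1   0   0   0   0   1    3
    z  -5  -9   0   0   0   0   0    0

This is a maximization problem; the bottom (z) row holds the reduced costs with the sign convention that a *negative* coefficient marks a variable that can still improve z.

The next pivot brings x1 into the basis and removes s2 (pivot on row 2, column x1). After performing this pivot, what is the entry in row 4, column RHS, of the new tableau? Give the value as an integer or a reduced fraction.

Pivot element is row 2, column x1: 4.
Normalize row 2: new (row 2, RHS) = 9/4 = 9/4.
row 4 ← row 4 − 4·(new row 2): 21 − 4·(9/4) = 12.

12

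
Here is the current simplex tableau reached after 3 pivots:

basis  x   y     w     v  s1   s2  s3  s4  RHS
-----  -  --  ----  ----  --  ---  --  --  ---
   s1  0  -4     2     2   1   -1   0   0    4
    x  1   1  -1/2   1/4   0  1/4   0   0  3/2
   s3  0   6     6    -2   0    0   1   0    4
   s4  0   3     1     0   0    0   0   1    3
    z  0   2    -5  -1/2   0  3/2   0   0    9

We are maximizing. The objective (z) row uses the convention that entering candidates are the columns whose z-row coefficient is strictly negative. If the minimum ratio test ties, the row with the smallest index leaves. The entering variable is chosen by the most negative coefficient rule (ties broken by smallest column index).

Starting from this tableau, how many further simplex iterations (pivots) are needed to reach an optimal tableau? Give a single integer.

2

pivot: w in, s3 out → z = 37/3
pivot: v in, s1 out → z = 29/2
No improving column remains; optimal.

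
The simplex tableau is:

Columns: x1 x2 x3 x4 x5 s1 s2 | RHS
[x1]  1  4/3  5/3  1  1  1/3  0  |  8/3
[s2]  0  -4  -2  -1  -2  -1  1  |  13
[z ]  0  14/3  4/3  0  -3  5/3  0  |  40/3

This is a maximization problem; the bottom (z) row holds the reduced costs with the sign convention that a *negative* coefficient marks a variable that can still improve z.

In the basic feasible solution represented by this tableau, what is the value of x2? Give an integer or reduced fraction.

0

x2 is nonbasic (not in the basis column), so its value in the current BFS is 0.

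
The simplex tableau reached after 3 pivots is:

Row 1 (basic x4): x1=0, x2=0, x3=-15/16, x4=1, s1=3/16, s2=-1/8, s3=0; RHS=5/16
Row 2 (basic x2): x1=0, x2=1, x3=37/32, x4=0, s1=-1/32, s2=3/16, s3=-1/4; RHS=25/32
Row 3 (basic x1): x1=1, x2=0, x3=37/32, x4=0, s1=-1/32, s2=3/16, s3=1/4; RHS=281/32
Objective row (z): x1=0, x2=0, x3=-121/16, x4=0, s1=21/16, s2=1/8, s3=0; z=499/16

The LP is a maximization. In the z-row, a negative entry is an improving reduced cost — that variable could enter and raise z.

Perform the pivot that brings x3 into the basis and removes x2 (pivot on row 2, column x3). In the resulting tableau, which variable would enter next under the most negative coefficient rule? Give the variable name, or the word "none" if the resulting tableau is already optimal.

s3

Pivot element 37/32. New z-row = old z-row − (-121/16)·(row 2/(37/32)).
Updated z-row coefficients: x1: 0, x2: 242/37, x3: 0, x4: 0, s1: 41/37, s2: 50/37, s3: -121/74.
The most negative is -121/74 in column s3, so s3 would enter next.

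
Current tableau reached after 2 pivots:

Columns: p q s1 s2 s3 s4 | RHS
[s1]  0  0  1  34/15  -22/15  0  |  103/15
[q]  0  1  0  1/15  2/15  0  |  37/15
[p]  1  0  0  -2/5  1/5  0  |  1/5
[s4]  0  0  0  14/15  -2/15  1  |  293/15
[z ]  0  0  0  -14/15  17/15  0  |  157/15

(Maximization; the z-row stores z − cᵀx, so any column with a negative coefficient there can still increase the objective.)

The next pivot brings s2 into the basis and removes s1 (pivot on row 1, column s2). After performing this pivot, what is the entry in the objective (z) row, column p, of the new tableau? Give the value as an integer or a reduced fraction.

Pivot element is row 1, column s2: 34/15.
Normalize row 1: new (row 1, p) = 0/(34/15) = 0.
z-row ← z-row − (-14/15)·(new row 1): 0 − (-14/15)·0 = 0.

0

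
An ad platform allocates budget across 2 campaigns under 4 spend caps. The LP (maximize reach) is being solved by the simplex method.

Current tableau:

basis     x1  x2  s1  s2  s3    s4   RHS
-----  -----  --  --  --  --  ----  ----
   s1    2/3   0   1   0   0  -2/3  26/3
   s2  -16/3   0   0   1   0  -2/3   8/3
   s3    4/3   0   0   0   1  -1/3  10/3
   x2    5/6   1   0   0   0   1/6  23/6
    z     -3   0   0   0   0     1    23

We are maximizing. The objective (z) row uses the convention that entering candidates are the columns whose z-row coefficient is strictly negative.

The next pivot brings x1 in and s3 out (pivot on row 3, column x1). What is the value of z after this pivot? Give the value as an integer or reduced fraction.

Minimum ratio for x1: (10/3)/(4/3) = 5/2.
z changes by −(z-row coeff of x1)·ratio = −(-3)·(5/2) = 15/2.
New z = 23 + (15/2) = 61/2.

61/2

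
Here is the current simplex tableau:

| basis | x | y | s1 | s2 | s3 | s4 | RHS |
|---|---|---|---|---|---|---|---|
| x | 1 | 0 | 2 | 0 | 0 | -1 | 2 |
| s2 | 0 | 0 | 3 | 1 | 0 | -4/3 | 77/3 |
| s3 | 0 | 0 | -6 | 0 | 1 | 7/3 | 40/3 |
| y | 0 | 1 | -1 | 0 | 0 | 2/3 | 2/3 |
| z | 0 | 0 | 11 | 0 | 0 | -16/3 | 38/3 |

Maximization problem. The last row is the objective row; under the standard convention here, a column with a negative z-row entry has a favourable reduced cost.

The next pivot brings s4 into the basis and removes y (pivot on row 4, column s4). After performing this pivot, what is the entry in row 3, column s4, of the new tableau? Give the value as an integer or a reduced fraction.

Pivot element is row 4, column s4: 2/3.
Normalize row 4: new (row 4, s4) = (2/3)/(2/3) = 1.
row 3 ← row 3 − (7/3)·(new row 4): 7/3 − (7/3)·1 = 0.

0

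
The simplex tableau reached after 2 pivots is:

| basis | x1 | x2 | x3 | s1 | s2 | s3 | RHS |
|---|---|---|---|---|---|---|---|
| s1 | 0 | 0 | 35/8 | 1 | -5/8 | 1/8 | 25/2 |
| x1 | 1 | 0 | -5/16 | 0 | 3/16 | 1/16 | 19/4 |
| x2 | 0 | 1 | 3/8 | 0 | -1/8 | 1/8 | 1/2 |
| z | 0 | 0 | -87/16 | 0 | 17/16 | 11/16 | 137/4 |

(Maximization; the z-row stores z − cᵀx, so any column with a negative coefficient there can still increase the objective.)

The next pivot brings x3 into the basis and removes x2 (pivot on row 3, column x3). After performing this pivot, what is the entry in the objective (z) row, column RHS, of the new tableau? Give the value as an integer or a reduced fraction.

83/2

Pivot element is row 3, column x3: 3/8.
Normalize row 3: new (row 3, RHS) = (1/2)/(3/8) = 4/3.
z-row ← z-row − (-87/16)·(new row 3): 137/4 − (-87/16)·(4/3) = 83/2.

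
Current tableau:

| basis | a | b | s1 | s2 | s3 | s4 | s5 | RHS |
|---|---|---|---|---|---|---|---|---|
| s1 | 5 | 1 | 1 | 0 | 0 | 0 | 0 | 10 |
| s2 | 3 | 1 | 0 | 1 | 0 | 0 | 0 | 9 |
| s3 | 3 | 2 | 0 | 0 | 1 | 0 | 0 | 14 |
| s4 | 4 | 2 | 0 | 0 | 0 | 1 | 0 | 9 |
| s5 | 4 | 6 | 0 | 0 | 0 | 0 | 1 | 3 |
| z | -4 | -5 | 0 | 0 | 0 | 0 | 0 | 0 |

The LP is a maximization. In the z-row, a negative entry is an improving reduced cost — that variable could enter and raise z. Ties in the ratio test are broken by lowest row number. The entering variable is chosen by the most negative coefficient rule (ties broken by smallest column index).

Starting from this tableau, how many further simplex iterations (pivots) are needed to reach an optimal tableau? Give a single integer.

pivot: b in, s5 out → z = 5/2
pivot: a in, b out → z = 3
No improving column remains; optimal.

2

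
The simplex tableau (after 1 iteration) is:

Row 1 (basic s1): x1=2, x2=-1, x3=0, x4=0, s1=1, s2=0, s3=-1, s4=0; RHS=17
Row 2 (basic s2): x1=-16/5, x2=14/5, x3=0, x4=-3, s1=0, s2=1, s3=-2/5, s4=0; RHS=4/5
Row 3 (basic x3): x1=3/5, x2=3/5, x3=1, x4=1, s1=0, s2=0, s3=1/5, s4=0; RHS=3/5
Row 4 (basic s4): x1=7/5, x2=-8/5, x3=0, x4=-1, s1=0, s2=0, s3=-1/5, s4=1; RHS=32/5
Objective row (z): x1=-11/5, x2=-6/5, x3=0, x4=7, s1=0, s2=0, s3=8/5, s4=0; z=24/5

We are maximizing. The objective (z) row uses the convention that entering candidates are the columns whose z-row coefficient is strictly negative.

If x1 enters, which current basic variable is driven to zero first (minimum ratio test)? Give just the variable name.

x3

Ratios: row 1 (s1): 17/2 = 17/2; row 2 (s2): entry -16/5 ≤ 0, skip; row 3 (x3): (3/5)/(3/5) = 1; row 4 (s4): (32/5)/(7/5) = 32/7.
Minimum ratio 1 is in the x3 row, so x3 leaves.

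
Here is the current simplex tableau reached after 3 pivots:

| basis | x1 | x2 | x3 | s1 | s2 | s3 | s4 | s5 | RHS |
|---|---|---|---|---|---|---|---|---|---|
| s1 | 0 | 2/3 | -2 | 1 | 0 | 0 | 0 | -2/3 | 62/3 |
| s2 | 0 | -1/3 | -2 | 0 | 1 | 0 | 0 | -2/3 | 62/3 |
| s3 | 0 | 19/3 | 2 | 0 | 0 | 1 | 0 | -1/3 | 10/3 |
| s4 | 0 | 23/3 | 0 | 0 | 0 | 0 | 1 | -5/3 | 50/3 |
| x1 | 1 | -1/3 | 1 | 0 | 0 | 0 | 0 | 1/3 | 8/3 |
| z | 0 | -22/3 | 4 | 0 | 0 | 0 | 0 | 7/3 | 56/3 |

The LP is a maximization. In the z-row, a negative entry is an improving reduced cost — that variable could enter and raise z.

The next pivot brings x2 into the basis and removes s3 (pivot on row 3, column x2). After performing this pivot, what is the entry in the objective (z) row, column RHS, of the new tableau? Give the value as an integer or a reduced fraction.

428/19

Pivot element is row 3, column x2: 19/3.
Normalize row 3: new (row 3, RHS) = (10/3)/(19/3) = 10/19.
z-row ← z-row − (-22/3)·(new row 3): 56/3 − (-22/3)·(10/19) = 428/19.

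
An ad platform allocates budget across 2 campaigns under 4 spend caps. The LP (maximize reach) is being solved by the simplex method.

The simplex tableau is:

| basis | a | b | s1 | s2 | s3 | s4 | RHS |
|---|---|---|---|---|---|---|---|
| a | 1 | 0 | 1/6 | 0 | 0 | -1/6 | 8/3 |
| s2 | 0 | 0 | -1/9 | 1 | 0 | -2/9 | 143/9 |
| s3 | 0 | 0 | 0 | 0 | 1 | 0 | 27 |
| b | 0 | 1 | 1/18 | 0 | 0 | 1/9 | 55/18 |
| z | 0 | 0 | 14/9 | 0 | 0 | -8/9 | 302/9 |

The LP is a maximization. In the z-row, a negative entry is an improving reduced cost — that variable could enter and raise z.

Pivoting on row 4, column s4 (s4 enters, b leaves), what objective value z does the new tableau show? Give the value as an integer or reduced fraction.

58

Minimum ratio for s4: (55/18)/(1/9) = 55/2.
z changes by −(z-row coeff of s4)·ratio = −(-8/9)·(55/2) = 220/9.
New z = 302/9 + (220/9) = 58.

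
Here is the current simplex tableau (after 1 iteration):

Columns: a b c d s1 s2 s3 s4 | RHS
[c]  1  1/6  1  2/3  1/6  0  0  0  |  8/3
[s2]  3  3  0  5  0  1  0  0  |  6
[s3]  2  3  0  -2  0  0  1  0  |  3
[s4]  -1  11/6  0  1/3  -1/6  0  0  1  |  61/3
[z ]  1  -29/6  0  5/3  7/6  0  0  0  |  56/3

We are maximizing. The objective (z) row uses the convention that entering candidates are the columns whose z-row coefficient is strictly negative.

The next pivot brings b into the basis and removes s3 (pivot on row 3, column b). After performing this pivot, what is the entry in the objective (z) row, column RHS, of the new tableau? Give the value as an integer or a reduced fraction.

Pivot element is row 3, column b: 3.
Normalize row 3: new (row 3, RHS) = 3/3 = 1.
z-row ← z-row − (-29/6)·(new row 3): 56/3 − (-29/6)·1 = 47/2.

47/2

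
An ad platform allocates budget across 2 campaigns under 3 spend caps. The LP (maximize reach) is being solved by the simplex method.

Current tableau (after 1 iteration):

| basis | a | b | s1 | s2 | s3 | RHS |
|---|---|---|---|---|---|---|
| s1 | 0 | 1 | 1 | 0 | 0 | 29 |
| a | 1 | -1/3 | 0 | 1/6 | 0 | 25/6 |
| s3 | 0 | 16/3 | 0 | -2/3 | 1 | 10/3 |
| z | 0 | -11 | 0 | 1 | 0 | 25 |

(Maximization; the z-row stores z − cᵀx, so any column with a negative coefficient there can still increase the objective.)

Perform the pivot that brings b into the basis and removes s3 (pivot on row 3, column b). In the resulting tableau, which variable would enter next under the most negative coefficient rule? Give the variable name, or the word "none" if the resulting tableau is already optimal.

s2

Pivot element 16/3. New z-row = old z-row − (-11)·(row 3/(16/3)).
Updated z-row coefficients: a: 0, b: 0, s1: 0, s2: -3/8, s3: 33/16.
The most negative is -3/8 in column s2, so s2 would enter next.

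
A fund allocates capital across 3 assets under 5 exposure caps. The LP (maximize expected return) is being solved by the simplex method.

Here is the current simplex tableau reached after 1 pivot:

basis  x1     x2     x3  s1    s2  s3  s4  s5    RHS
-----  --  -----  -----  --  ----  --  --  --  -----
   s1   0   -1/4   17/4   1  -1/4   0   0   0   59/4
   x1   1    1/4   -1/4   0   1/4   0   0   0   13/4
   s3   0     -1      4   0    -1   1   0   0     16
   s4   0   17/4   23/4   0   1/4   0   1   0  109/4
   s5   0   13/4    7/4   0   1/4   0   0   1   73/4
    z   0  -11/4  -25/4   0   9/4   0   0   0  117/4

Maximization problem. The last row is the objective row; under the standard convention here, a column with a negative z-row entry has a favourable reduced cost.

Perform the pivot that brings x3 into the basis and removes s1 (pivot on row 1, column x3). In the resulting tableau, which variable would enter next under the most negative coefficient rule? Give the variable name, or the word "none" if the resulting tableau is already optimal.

Pivot element 17/4. New z-row = old z-row − (-25/4)·(row 1/(17/4)).
Updated z-row coefficients: x1: 0, x2: -53/17, x3: 0, s1: 25/17, s2: 32/17, s3: 0, s4: 0, s5: 0.
The most negative is -53/17 in column x2, so x2 would enter next.

x2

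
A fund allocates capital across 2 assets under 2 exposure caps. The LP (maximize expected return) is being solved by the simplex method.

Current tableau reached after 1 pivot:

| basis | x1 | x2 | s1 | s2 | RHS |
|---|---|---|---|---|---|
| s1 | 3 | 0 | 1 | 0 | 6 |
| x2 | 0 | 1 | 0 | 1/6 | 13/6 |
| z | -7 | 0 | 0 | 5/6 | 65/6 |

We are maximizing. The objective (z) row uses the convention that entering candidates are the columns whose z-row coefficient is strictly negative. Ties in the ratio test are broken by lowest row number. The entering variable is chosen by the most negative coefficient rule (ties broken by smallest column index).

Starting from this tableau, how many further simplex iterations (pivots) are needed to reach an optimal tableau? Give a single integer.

pivot: x1 in, s1 out → z = 149/6
No improving column remains; optimal.

1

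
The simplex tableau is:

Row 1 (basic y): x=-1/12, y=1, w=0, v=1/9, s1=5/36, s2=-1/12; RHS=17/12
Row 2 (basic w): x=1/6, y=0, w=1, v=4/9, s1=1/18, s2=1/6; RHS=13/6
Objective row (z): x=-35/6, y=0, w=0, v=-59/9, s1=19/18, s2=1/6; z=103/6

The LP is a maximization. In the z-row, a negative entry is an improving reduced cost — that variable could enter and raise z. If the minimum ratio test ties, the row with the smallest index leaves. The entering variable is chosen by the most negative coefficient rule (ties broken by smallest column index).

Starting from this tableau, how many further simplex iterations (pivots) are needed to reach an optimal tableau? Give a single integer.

2

pivot: v in, w out → z = 393/8
pivot: x in, v out → z = 93
No improving column remains; optimal.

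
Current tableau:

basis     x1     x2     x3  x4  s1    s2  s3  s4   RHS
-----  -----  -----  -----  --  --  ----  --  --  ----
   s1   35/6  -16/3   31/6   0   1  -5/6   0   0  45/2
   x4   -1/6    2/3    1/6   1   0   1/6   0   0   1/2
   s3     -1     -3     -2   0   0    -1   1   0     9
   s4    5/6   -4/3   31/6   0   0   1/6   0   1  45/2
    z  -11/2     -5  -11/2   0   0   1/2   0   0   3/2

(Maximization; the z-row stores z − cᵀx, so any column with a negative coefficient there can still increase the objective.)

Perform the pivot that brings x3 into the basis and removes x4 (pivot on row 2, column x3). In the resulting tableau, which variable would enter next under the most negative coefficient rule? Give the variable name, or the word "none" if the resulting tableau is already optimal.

x1

Pivot element 1/6. New z-row = old z-row − (-11/2)·(row 2/(1/6)).
Updated z-row coefficients: x1: -11, x2: 17, x3: 0, x4: 33, s1: 0, s2: 6, s3: 0, s4: 0.
The most negative is -11 in column x1, so x1 would enter next.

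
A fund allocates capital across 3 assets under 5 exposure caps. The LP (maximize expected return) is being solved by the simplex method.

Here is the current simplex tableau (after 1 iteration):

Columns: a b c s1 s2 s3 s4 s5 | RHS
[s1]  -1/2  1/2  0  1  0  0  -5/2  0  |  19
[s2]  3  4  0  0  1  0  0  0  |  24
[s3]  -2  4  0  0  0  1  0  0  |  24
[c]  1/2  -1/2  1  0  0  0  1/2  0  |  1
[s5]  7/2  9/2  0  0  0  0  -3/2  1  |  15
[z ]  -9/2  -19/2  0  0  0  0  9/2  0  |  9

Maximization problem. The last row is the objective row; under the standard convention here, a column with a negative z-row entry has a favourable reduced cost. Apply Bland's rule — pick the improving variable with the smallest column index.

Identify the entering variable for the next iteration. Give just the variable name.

Objective-row coefficients: a: -9/2, b: -19/2, c: 0, s1: 0, s2: 0, s3: 0, s4: 9/2, s5: 0.
Improving columns: a, b. Bland's rule picks the smallest column index → a.

a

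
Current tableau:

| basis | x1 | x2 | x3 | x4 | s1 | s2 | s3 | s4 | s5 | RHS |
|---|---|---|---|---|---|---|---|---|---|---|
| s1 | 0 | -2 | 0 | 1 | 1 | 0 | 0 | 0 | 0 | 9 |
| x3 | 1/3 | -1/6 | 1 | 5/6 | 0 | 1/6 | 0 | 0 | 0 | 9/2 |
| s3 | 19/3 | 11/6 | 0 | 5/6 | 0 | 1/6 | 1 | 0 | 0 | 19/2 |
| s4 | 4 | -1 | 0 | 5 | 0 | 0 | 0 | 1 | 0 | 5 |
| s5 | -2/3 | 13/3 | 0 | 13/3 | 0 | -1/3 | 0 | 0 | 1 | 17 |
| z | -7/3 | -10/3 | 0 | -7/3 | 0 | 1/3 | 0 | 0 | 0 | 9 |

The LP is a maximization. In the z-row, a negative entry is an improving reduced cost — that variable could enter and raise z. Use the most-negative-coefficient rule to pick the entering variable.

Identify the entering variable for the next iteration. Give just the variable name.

Objective-row coefficients: x1: -7/3, x2: -10/3, x3: 0, x4: -7/3, s1: 0, s2: 1/3, s3: 0, s4: 0, s5: 0.
The most negative is -10/3 in column x2, so x2 enters.

x2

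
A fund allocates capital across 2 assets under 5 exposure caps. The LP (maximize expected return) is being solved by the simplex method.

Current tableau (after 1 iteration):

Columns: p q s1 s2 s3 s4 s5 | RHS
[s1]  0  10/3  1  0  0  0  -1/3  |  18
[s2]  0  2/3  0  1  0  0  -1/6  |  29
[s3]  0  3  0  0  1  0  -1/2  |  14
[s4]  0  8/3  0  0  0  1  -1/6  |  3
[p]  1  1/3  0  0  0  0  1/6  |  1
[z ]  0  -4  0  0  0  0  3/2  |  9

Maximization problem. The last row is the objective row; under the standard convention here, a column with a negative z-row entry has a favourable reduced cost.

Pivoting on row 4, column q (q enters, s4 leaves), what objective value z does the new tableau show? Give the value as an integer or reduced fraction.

27/2

Minimum ratio for q: 3/(8/3) = 9/8.
z changes by −(z-row coeff of q)·ratio = −(-4)·(9/8) = 9/2.
New z = 9 + (9/2) = 27/2.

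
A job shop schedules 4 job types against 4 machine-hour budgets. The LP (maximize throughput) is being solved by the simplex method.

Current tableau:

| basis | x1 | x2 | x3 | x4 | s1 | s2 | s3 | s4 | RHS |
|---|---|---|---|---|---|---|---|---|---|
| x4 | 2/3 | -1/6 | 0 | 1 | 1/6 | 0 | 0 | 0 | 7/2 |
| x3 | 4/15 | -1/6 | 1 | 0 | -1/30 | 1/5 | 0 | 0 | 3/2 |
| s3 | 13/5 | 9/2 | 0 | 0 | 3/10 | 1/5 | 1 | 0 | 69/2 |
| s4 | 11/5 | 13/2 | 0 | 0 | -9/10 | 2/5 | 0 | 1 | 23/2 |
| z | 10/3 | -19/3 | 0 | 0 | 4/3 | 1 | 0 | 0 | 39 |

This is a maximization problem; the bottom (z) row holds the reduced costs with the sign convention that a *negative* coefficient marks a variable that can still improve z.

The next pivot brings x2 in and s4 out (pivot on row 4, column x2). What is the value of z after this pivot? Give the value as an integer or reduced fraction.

1958/39

Minimum ratio for x2: (23/2)/(13/2) = 23/13.
z changes by −(z-row coeff of x2)·ratio = −(-19/3)·(23/13) = 437/39.
New z = 39 + (437/39) = 1958/39.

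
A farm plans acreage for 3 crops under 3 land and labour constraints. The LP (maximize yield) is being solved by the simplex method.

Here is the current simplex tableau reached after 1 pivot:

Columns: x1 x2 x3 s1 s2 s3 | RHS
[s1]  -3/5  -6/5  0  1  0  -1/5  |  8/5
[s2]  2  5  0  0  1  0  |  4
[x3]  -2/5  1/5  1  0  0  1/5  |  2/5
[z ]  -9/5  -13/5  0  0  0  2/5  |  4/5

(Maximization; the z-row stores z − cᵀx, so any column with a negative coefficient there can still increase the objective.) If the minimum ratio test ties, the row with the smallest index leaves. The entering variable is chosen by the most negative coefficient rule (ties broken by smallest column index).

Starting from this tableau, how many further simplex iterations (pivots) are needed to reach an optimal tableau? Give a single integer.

2

pivot: x2 in, s2 out → z = 72/25
pivot: x1 in, x2 out → z = 22/5
No improving column remains; optimal.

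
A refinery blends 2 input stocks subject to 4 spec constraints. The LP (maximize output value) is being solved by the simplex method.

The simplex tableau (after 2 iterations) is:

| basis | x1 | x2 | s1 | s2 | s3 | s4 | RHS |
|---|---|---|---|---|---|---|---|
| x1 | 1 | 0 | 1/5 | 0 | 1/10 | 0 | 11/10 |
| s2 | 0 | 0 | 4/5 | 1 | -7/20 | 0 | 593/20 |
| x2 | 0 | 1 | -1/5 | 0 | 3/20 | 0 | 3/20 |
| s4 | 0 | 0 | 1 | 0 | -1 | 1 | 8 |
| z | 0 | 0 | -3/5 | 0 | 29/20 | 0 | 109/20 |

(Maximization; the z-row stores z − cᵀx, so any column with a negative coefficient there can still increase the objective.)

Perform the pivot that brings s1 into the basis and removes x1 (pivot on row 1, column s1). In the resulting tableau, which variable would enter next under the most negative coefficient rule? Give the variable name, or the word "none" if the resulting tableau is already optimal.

Pivot element 1/5. New z-row = old z-row − (-3/5)·(row 1/(1/5)).
Updated z-row coefficients: x1: 3, x2: 0, s1: 0, s2: 0, s3: 7/4, s4: 0.
No coefficient is strictly negative; the tableau after this pivot is optimal.

none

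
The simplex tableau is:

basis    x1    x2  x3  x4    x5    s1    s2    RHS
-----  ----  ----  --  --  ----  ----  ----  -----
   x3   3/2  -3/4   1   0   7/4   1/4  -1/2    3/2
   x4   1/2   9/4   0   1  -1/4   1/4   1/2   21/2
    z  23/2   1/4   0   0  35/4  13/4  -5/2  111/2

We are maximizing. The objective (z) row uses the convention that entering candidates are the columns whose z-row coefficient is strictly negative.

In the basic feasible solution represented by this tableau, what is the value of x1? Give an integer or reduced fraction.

0

x1 is nonbasic (not in the basis column), so its value in the current BFS is 0.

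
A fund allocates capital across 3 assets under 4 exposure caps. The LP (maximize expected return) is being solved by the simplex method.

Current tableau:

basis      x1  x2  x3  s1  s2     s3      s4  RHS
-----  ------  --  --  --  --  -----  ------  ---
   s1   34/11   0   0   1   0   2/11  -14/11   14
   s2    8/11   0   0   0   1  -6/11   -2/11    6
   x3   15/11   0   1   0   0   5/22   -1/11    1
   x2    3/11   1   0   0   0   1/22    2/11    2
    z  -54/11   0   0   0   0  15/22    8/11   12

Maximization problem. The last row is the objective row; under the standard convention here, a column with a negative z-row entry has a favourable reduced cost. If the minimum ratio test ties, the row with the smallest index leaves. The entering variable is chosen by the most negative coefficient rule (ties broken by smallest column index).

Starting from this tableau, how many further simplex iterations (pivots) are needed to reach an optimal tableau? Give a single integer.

pivot: x1 in, x3 out → z = 78/5
No improving column remains; optimal.

1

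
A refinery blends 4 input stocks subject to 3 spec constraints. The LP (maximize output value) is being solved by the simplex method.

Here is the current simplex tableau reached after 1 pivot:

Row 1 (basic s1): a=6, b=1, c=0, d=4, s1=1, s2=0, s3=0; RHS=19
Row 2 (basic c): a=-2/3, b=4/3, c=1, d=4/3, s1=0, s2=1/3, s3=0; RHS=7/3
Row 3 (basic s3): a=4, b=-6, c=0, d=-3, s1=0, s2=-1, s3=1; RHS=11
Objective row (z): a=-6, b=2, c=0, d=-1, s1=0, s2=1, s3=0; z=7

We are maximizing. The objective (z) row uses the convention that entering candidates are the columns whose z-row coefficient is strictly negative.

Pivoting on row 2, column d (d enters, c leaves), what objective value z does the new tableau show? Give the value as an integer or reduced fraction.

35/4

Minimum ratio for d: (7/3)/(4/3) = 7/4.
z changes by −(z-row coeff of d)·ratio = −(-1)·(7/4) = 7/4.
New z = 7 + (7/4) = 35/4.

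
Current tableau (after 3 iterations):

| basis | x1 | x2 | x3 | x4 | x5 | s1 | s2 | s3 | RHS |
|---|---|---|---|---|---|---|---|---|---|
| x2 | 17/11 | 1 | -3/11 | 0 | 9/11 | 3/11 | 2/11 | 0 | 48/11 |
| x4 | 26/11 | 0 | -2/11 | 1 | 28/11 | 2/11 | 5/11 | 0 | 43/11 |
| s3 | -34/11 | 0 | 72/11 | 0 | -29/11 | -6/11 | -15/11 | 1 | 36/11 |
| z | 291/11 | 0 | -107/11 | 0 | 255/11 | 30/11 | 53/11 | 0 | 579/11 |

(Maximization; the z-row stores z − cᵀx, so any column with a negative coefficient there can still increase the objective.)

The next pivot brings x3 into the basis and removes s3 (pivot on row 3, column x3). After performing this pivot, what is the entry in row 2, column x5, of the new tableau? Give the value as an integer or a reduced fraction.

Pivot element is row 3, column x3: 72/11.
Normalize row 3: new (row 3, x5) = (-29/11)/(72/11) = -29/72.
row 2 ← row 2 − (-2/11)·(new row 3): 28/11 − (-2/11)·(-29/72) = 89/36.

89/36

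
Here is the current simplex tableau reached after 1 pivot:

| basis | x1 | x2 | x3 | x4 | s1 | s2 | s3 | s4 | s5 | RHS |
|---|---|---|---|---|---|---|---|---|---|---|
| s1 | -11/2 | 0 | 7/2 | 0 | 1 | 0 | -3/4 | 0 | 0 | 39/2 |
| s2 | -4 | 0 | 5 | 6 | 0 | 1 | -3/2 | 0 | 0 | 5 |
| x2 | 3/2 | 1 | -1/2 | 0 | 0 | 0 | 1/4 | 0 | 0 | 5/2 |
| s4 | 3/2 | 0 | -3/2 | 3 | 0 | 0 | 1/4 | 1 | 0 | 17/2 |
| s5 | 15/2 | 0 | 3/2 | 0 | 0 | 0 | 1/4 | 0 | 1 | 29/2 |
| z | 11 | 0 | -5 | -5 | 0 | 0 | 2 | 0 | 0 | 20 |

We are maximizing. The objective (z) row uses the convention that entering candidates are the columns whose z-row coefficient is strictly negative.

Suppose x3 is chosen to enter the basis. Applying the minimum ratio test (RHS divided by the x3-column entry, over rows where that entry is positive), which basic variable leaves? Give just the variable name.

s2

Ratios: row 1 (s1): (39/2)/(7/2) = 39/7; row 2 (s2): 5/5 = 1; row 3 (x2): entry -1/2 ≤ 0, skip; row 4 (s4): entry -3/2 ≤ 0, skip; row 5 (s5): (29/2)/(3/2) = 29/3.
Minimum ratio 1 is in the s2 row, so s2 leaves.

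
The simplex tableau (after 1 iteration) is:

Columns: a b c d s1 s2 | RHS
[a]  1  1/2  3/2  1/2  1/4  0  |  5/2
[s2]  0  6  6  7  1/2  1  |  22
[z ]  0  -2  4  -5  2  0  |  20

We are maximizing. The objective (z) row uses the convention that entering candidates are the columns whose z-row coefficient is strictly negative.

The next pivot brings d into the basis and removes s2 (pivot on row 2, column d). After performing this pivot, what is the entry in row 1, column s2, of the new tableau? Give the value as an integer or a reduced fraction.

Pivot element is row 2, column d: 7.
Normalize row 2: new (row 2, s2) = 1/7 = 1/7.
row 1 ← row 1 − (1/2)·(new row 2): 0 − (1/2)·(1/7) = -1/14.

-1/14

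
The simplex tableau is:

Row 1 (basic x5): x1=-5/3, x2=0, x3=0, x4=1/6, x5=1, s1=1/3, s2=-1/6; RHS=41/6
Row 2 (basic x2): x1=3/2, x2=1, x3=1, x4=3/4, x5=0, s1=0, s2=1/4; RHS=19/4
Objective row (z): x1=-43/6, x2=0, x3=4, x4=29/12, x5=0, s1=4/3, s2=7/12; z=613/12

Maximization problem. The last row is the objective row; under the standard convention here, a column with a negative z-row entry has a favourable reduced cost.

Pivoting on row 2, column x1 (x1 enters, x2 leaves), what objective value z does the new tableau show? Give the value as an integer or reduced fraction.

Minimum ratio for x1: (19/4)/(3/2) = 19/6.
z changes by −(z-row coeff of x1)·ratio = −(-43/6)·(19/6) = 817/36.
New z = 613/12 + (817/36) = 664/9.

664/9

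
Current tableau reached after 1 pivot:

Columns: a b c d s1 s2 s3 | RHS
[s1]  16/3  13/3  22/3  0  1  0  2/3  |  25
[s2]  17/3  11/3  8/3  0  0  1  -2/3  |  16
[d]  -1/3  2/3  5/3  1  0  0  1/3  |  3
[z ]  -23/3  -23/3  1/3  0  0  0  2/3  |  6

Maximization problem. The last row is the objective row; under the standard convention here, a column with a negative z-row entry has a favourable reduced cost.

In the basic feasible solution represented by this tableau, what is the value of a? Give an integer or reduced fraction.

a is nonbasic (not in the basis column), so its value in the current BFS is 0.

0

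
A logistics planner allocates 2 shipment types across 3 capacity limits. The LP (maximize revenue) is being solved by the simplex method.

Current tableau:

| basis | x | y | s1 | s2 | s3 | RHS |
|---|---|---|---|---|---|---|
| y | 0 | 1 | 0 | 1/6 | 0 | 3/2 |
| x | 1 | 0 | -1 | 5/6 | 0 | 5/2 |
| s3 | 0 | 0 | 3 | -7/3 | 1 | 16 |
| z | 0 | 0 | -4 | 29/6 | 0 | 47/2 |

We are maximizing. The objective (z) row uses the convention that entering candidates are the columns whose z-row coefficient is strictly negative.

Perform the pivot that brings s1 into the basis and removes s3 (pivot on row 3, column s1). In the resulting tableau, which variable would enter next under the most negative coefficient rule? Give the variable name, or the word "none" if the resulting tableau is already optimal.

Pivot element 3. New z-row = old z-row − (-4)·(row 3/3).
Updated z-row coefficients: x: 0, y: 0, s1: 0, s2: 31/18, s3: 4/3.
No coefficient is strictly negative; the tableau after this pivot is optimal.

none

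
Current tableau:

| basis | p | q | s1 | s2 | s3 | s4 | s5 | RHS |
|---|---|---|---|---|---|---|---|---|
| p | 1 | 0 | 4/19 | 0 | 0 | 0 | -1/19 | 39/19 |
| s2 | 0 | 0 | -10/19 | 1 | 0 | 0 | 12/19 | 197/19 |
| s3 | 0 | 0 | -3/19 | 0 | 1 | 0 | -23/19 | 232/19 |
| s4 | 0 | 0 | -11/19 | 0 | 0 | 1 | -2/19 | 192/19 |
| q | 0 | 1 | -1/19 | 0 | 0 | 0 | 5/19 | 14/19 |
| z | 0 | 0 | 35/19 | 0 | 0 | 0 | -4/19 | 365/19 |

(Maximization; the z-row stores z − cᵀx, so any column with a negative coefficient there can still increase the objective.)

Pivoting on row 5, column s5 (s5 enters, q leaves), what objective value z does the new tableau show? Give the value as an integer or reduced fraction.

99/5

Minimum ratio for s5: (14/19)/(5/19) = 14/5.
z changes by −(z-row coeff of s5)·ratio = −(-4/19)·(14/5) = 56/95.
New z = 365/19 + (56/95) = 99/5.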